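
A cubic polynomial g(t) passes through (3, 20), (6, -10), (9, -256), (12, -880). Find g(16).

-2580

Write g(t) = at^3 + bt^2 + ct + d. Substituting each data point gives a linear system:
  27a + 9b + 3c + d = 20
  216a + 36b + 6c + d = -10
  729a + 81b + 9c + d = -256
  1728a + 144b + 12c + d = -880
Solving the system yields a = -1, b = 6, c = -1, d = -4.
So g(t) = -t³ + 6t² - t - 4.
Then g(16) = -2580.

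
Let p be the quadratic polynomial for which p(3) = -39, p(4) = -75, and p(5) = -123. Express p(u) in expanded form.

p(u) = -6u^2 + 6u - 3

Using the Lagrange interpolation formula with nodes 3, 4, 5:
  L_0(u) = (u - 4)(u - 5) / 2
  L_1(u) = (u - 3)(u - 5) / -1
  L_2(u) = (u - 3)(u - 4) / 2
Then p(u) = -39·L_0(u) - 75·L_1(u) - 123·L_2(u).
Expanding and collecting terms gives p(u) = -6u² + 6u - 3.
Check: p(5) = -123. ✓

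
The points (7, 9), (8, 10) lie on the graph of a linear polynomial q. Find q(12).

Write q(n) = an + b. Substituting each data point gives a linear system:
  7a + b = 9
  8a + b = 10
Solving the system yields a = 1, b = 2.
So q(n) = n + 2.
Then q(12) = 14.

14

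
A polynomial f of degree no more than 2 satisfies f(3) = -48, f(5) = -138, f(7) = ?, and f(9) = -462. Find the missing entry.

-276

On equispaced nodes a degree-2 polynomial has vanishing third forward difference, so
  - f(3) + 3·f(5) - 3·f(7) + f(9) = 0.
Substituting the known values and solving for f(7):
  -3·f(7) = 828
  f(7) = -276.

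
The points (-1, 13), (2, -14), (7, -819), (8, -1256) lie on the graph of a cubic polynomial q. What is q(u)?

q(u) = -3u^3 + 5u^2 - 5u

Write q(u) = au^3 + bu^2 + cu + d. Substituting each data point gives a linear system:
  -a + b - c + d = 13
  8a + 4b + 2c + d = -14
  343a + 49b + 7c + d = -819
  512a + 64b + 8c + d = -1256
Solving the system yields a = -3, b = 5, c = -5, d = 0.
So q(u) = -3u^3 + 5u^2 - 5u.
Check: q(-1) = 13. ✓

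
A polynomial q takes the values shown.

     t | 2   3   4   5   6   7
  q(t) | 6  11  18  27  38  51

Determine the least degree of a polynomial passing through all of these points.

Forward differences of the values at t = 2, 3, 4, 5, 6, 7:
  q  : 6  11  18  27  38  51
  Δ  : 5  7  9  11  13
  Δ^2: 2  2  2  2
  Δ^3: 0  0  0
  Δ^4: 0  0
  Δ^5: 0
The second differences are constant (2) and nonzero, while all higher differences vanish, so the minimal degree is 2.

2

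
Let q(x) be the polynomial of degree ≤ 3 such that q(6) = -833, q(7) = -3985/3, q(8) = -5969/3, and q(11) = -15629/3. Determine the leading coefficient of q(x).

Write q(x) = ax^3 + bx^2 + cx + d. Substituting each data point gives a linear system:
  216a + 36b + 6c + d = -833
  343a + 49b + 7c + d = -3985/3
  512a + 64b + 8c + d = -5969/3
  1331a + 121b + 11c + d = -15629/3
Solving the system yields a = -4, b = 1, c = -1/3, d = -3.
So q(x) = -4x³ + x² - (1/3)x - 3.
The leading coefficient is -4.

-4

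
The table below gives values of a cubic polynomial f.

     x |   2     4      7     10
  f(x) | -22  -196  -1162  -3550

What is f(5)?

-400

Using the Lagrange interpolation formula with nodes 2, 4, 7, 10:
  L_0(x) = (x - 4)(x - 7)(x - 10) / -80
  L_1(x) = (x - 2)(x - 7)(x - 10) / 36
  L_2(x) = (x - 2)(x - 4)(x - 10) / -45
  L_3(x) = (x - 2)(x - 4)(x - 7) / 144
Then f(x) = -22·L_0(x) - 196·L_1(x) - 1162·L_2(x) - 3550·L_3(x).
Expanding and collecting terms gives f(x) = -4x^3 + 5x^2 - 5x.
Evaluating at x = 5: f(5) = -400.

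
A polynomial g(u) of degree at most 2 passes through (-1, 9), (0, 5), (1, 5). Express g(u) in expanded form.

g(u) = 2u^2 - 2u + 5

Write g(u) = au^2 + bu + c. Substituting each data point gives a linear system:
  a - b + c = 9
  c = 5
  a + b + c = 5
Solving the system yields a = 2, b = -2, c = 5.
So g(u) = 2u² - 2u + 5.
Check: g(0) = 5. ✓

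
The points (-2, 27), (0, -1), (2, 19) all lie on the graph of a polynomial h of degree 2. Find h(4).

Write h(x) = ax^2 + bx + c. Substituting each data point gives a linear system:
  4a - 2b + c = 27
  c = -1
  4a + 2b + c = 19
Solving the system yields a = 6, b = -2, c = -1.
So h(x) = 6x² - 2x - 1.
Then h(4) = 87.

87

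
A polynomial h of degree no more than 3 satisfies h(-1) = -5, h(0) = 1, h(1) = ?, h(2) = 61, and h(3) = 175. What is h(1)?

On equispaced nodes a degree-3 polynomial has vanishing fourth forward difference, so
  h(-1) - 4·h(0) + 6·h(1) - 4·h(2) + h(3) = 0.
Substituting the known values and solving for h(1):
  6·h(1) = 78
  h(1) = 13.

13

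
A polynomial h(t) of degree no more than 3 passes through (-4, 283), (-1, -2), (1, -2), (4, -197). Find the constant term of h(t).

-5

Write h(t) = at^3 + bt^2 + ct + d. Substituting each data point gives a linear system:
  -64a + 16b - 4c + d = 283
  -a + b - c + d = -2
  a + b + c + d = -2
  64a + 16b + 4c + d = -197
Solving the system yields a = -4, b = 3, c = 4, d = -5.
So h(t) = -4t³ + 3t² + 4t - 5.
The constant term is -5.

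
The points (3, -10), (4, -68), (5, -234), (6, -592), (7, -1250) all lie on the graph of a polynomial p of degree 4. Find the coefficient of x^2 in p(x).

-5

Write p(x) = ax^4 + bx^3 + cx^2 + dx + e. Substituting each data point gives a linear system:
  81a + 27b + 9c + 3d + e = -10
  256a + 64b + 16c + 4d + e = -68
  625a + 125b + 25c + 5d + e = -234
  1296a + 216b + 36c + 6d + e = -592
  2401a + 343b + 49c + 7d + e = -1250
Solving the system yields a = -1, b = 4, c = -5, d = 4, e = -4.
So p(x) = -x^4 + 4x^3 - 5x^2 + 4x - 4.
The coefficient of x^2 is -5.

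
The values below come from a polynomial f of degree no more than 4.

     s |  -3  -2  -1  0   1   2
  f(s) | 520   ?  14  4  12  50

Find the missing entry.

The 5 known points determine the degree-4 polynomial uniquely.
Write f(s) = as^4 + bs^3 + cs^2 + ds + e. Substituting each data point gives a linear system:
  81a - 27b + 9c - 3d + e = 520
  a - b + c - d + e = 14
  e = 4
  a + b + c + d + e = 12
  16a + 8b + 4c + 2d + e = 50
Solving the system yields a = 4, b = -6, c = 5, d = 5, e = 4.
So f(s) = 4s^4 - 6s^3 + 5s^2 + 5s + 4.
Then f(-2) = 126.

126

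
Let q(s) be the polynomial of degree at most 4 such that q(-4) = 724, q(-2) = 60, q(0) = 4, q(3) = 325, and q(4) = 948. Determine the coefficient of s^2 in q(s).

Write q(s) = as^4 + bs^3 + cs^2 + ds + e. Substituting each data point gives a linear system:
  256a - 64b + 16c - 4d + e = 724
  16a - 8b + 4c - 2d + e = 60
  e = 4
  81a + 27b + 9c + 3d + e = 325
  256a + 64b + 16c + 4d + e = 948
Solving the system yields a = 3, b = 2, c = 4, d = -4, e = 4.
So q(s) = 3s^4 + 2s^3 + 4s^2 - 4s + 4.
The coefficient of s^2 is 4.

4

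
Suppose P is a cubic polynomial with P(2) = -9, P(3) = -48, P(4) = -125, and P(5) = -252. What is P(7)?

Write P(u) = au^3 + bu^2 + cu + d. Substituting each data point gives a linear system:
  8a + 4b + 2c + d = -9
  27a + 9b + 3c + d = -48
  64a + 16b + 4c + d = -125
  125a + 25b + 5c + d = -252
Solving the system yields a = -2, b = -1, c = 4, d = 3.
So P(u) = -2u^3 - u^2 + 4u + 3.
Then P(7) = -704.

-704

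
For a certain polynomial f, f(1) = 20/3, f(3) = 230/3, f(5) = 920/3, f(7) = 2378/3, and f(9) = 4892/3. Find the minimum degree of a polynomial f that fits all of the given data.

3

Forward differences of the values at t = 1, 3, 5, 7, 9:
  f  : 20/3  230/3  920/3  2378/3  4892/3
  Δ  : 70  230  486  838
  Δ^2: 160  256  352
  Δ^3: 96  96
  Δ^4: 0
The third differences are constant (96) and nonzero, while all higher differences vanish, so the minimal degree is 3.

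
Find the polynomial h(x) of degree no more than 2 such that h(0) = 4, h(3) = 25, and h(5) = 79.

h(x) = 4x^2 - 5x + 4

Write h(x) = ax^2 + bx + c. Substituting each data point gives a linear system:
  c = 4
  9a + 3b + c = 25
  25a + 5b + c = 79
Solving the system yields a = 4, b = -5, c = 4.
So h(x) = 4x² - 5x + 4.
Check: h(3) = 25. ✓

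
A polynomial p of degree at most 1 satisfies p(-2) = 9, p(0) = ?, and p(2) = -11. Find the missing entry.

-1

The 2 known points determine the degree-1 polynomial uniquely.
Write p(t) = at + b. Substituting each data point gives a linear system:
  -2a + b = 9
  2a + b = -11
Solving the system yields a = -5, b = -1.
So p(t) = -5t - 1.
Then p(0) = -1.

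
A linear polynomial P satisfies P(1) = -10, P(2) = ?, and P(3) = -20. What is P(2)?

On equispaced nodes a degree-1 polynomial has vanishing second forward difference, so
  P(1) - 2·P(2) + P(3) = 0.
Substituting the known values and solving for P(2):
  -2·P(2) = 30
  P(2) = -15.

-15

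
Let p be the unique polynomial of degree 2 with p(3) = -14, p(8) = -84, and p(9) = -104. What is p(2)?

-6

Using the Lagrange interpolation formula with nodes 3, 8, 9:
  L_0(n) = (n - 8)(n - 9) / 30
  L_1(n) = (n - 3)(n - 9) / -5
  L_2(n) = (n - 3)(n - 8) / 6
Then p(n) = -14·L_0(n) - 84·L_1(n) - 104·L_2(n).
Expanding and collecting terms gives p(n) = -n^2 - 3n + 4.
Evaluating at n = 2: p(2) = -6.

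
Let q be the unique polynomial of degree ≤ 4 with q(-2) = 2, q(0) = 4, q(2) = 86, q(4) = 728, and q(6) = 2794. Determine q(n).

q(n) = n^4 + 6n^3 + 6n^2 - 3n + 4

Write q(n) = an^4 + bn^3 + cn^2 + dn + e. Substituting each data point gives a linear system:
  16a - 8b + 4c - 2d + e = 2
  e = 4
  16a + 8b + 4c + 2d + e = 86
  256a + 64b + 16c + 4d + e = 728
  1296a + 216b + 36c + 6d + e = 2794
Solving the system yields a = 1, b = 6, c = 6, d = -3, e = 4.
So q(n) = n^4 + 6n^3 + 6n^2 - 3n + 4.
Check: q(-2) = 2. ✓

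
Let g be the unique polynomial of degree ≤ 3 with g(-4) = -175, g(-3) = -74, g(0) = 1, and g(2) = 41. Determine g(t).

g(t) = 3t^3 + 2t^2 + 4t + 1

Using the Lagrange interpolation formula with nodes -4, -3, 0, 2:
  L_0(t) = (t + 3)t(t - 2) / -24
  L_1(t) = (t + 4)t(t - 2) / 15
  L_2(t) = (t + 4)(t + 3)(t - 2) / -24
  L_3(t) = (t + 4)(t + 3)t / 60
Then g(t) = -175·L_0(t) - 74·L_1(t) + 1·L_2(t) + 41·L_3(t).
Expanding and collecting terms gives g(t) = 3t^3 + 2t^2 + 4t + 1.
Check: g(-4) = -175. ✓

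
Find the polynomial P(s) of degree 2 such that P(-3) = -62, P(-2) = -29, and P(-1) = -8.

Using the Lagrange interpolation formula with nodes -3, -2, -1:
  L_0(s) = (s + 2)(s + 1) / 2
  L_1(s) = (s + 3)(s + 1) / -1
  L_2(s) = (s + 3)(s + 2) / 2
Then P(s) = -62·L_0(s) - 29·L_1(s) - 8·L_2(s).
Expanding and collecting terms gives P(s) = -6s^2 + 3s + 1.
Check: P(-2) = -29. ✓

P(s) = -6s^2 + 3s + 1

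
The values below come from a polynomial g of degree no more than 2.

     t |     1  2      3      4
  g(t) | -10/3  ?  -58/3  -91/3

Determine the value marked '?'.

The 3 known points determine the degree-2 polynomial uniquely.
Write g(t) = at^2 + bt + c. Substituting each data point gives a linear system:
  a + b + c = -10/3
  9a + 3b + c = -58/3
  16a + 4b + c = -91/3
Solving the system yields a = -1, b = -4, c = 5/3.
So g(t) = -t^2 - 4t + 5/3.
Then g(2) = -31/3.

-31/3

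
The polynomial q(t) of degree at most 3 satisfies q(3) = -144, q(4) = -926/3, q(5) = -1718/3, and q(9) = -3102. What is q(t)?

q(t) = -4t^3 - (5/3)t^2 - 5t - 6

Write q(t) = at^3 + bt^2 + ct + d. Substituting each data point gives a linear system:
  27a + 9b + 3c + d = -144
  64a + 16b + 4c + d = -926/3
  125a + 25b + 5c + d = -1718/3
  729a + 81b + 9c + d = -3102
Solving the system yields a = -4, b = -5/3, c = -5, d = -6.
So q(t) = -4t^3 - (5/3)t^2 - 5t - 6.
Check: q(9) = -3102. ✓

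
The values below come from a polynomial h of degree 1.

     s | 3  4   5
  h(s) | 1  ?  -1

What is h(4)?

0

On equispaced nodes a degree-1 polynomial has vanishing second forward difference, so
  h(3) - 2·h(4) + h(5) = 0.
Substituting the known values and solving for h(4):
  -2·h(4) = 0
  h(4) = 0.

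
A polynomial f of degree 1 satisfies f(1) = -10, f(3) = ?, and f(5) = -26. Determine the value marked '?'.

-18

On equispaced nodes a degree-1 polynomial has vanishing second forward difference, so
  f(1) - 2·f(3) + f(5) = 0.
Substituting the known values and solving for f(3):
  -2·f(3) = 36
  f(3) = -18.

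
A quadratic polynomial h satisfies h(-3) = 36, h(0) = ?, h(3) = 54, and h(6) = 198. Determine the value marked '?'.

The 3 known points determine the degree-2 polynomial uniquely.
Write h(x) = ax^2 + bx + c. Substituting each data point gives a linear system:
  9a - 3b + c = 36
  9a + 3b + c = 54
  36a + 6b + c = 198
Solving the system yields a = 5, b = 3, c = 0.
So h(x) = 5x² + 3x.
Then h(0) = 0.

0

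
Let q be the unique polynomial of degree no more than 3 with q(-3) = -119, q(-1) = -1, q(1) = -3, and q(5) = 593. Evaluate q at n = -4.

Using the Lagrange interpolation formula with nodes -3, -1, 1, 5:
  L_0(n) = (n + 1)(n - 1)(n - 5) / -64
  L_1(n) = (n + 3)(n - 1)(n - 5) / 24
  L_2(n) = (n + 3)(n + 1)(n - 5) / -32
  L_3(n) = (n + 3)(n + 1)(n - 1) / 192
Then q(n) = -119·L_0(n) - 1·L_1(n) - 3·L_2(n) + 593·L_3(n).
Expanding and collecting terms gives q(n) = 5n^3 - 6n - 2.
Evaluating at n = -4: q(-4) = -298.

-298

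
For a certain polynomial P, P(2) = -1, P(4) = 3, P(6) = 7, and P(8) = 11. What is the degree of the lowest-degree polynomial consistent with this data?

Forward differences of the values at u = 2, 4, 6, 8:
  P  : -1  3  7  11
  Δ  : 4  4  4
  Δ^2: 0  0
  Δ^3: 0
The first differences are constant (4) and nonzero, while all higher differences vanish, so the minimal degree is 1.

1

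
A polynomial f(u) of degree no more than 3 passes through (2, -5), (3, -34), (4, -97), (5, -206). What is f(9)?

-1342

Write f(u) = au^3 + bu^2 + cu + d. Substituting each data point gives a linear system:
  8a + 4b + 2c + d = -5
  27a + 9b + 3c + d = -34
  64a + 16b + 4c + d = -97
  125a + 25b + 5c + d = -206
Solving the system yields a = -2, b = 1, c = 4, d = -1.
So f(u) = -2u^3 + u^2 + 4u - 1.
Then f(9) = -1342.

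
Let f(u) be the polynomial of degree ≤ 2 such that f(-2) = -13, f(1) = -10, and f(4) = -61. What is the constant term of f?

-5

Write f(u) = au^2 + bu + c. Substituting each data point gives a linear system:
  4a - 2b + c = -13
  a + b + c = -10
  16a + 4b + c = -61
Solving the system yields a = -3, b = -2, c = -5.
So f(u) = -3u^2 - 2u - 5.
The constant term is -5.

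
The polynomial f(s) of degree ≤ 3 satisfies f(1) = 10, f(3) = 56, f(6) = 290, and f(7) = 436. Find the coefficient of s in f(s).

Write f(s) = as^3 + bs^2 + cs + d. Substituting each data point gives a linear system:
  a + b + c + d = 10
  27a + 9b + 3c + d = 56
  216a + 36b + 6c + d = 290
  343a + 49b + 7c + d = 436
Solving the system yields a = 1, b = 1, c = 6, d = 2.
So f(s) = s^3 + s^2 + 6s + 2.
The coefficient of s is 6.

6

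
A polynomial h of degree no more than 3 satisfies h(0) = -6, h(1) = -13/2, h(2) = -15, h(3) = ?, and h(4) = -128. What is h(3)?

-99/2

The 4 known points determine the degree-3 polynomial uniquely.
Write h(s) = as^3 + bs^2 + cs + d. Substituting each data point gives a linear system:
  d = -6
  a + b + c + d = -13/2
  8a + 4b + 2c + d = -15
  64a + 16b + 4c + d = -128
Solving the system yields a = -3, b = 5, c = -5/2, d = -6.
So h(s) = -3s³ + 5s² - (5/2)s - 6.
Then h(3) = -99/2.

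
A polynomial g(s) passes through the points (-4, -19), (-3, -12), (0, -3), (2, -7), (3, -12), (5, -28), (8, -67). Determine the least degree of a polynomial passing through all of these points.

Divided differences on the nodes -4, -3, 0, 2, 3, 5, 8:
  order 0: -19  -12  -3  -7  -12  -28  -67
  order 1: 7  3  -2  -5  -8  -13
  order 2: -1  -1  -1  -1  -1
  order 3: 0  0  0  0
  order 4: 0  0  0
  order 5: 0  0
  order 6: 0
The order-2 divided differences are all -1 (nonzero) and every higher order vanishes, so the data lies on a polynomial of degree exactly 2.

2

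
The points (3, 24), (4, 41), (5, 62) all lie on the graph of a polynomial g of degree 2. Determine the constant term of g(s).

-3

Write g(s) = as^2 + bs + c. Substituting each data point gives a linear system:
  9a + 3b + c = 24
  16a + 4b + c = 41
  25a + 5b + c = 62
Solving the system yields a = 2, b = 3, c = -3.
So g(s) = 2s² + 3s - 3.
The constant term is -3.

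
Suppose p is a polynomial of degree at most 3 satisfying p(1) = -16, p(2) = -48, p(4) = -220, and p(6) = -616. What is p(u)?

Write p(u) = au^3 + bu^2 + cu + d. Substituting each data point gives a linear system:
  a + b + c + d = -16
  8a + 4b + 2c + d = -48
  64a + 16b + 4c + d = -220
  216a + 36b + 6c + d = -616
Solving the system yields a = -2, b = -4, c = -6, d = -4.
So p(u) = -2u³ - 4u² - 6u - 4.
Check: p(1) = -16. ✓

p(u) = -2u^3 - 4u^2 - 6u - 4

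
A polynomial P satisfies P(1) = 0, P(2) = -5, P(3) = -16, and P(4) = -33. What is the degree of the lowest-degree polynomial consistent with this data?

2

Forward differences of the values at s = 1, 2, 3, 4:
  P  : 0  -5  -16  -33
  Δ  : -5  -11  -17
  Δ^2: -6  -6
  Δ^3: 0
The second differences are constant (-6) and nonzero, while all higher differences vanish, so the minimal degree is 2.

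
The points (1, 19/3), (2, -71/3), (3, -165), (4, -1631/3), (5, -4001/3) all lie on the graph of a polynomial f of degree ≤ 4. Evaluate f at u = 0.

3

Forward differences of the values at u = 1, 2, 3, 4, 5:
  f  : 19/3  -71/3  -165  -1631/3  -4001/3
  Δ  : -30  -424/3  -1136/3  -790
  Δ^2: -334/3  -712/3  -1234/3
  Δ^3: -126  -174
  Δ^4: -48
The fourth differences are constant, confirming degree 4.
Interpolating (Newton forward form) and evaluating at u = 0 gives f(0) = 3.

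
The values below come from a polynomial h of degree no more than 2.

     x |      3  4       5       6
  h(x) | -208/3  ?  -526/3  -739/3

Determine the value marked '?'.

-349/3

The 3 known points determine the degree-2 polynomial uniquely.
Write h(x) = ax^2 + bx + c. Substituting each data point gives a linear system:
  9a + 3b + c = -208/3
  25a + 5b + c = -526/3
  36a + 6b + c = -739/3
Solving the system yields a = -6, b = -5, c = -1/3.
So h(x) = -6x² - 5x - 1/3.
Then h(4) = -349/3.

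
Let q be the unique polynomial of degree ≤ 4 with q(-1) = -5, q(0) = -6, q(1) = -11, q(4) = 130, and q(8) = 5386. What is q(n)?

q(n) = 2n^4 - 5n^3 - 4n^2 + 2n - 6

Write q(n) = an^4 + bn^3 + cn^2 + dn + e. Substituting each data point gives a linear system:
  a - b + c - d + e = -5
  e = -6
  a + b + c + d + e = -11
  256a + 64b + 16c + 4d + e = 130
  4096a + 512b + 64c + 8d + e = 5386
Solving the system yields a = 2, b = -5, c = -4, d = 2, e = -6.
So q(n) = 2n^4 - 5n^3 - 4n^2 + 2n - 6.
Check: q(0) = -6. ✓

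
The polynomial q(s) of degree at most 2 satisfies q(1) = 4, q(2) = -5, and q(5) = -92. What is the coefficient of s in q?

Write q(s) = as^2 + bs + c. Substituting each data point gives a linear system:
  a + b + c = 4
  4a + 2b + c = -5
  25a + 5b + c = -92
Solving the system yields a = -5, b = 6, c = 3.
So q(s) = -5s² + 6s + 3.
The coefficient of s is 6.

6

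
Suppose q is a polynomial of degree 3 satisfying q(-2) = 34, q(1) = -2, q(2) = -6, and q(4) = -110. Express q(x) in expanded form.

q(x) = -3x^3 + 5x^2 + 2x - 6

Write q(x) = ax^3 + bx^2 + cx + d. Substituting each data point gives a linear system:
  -8a + 4b - 2c + d = 34
  a + b + c + d = -2
  8a + 4b + 2c + d = -6
  64a + 16b + 4c + d = -110
Solving the system yields a = -3, b = 5, c = 2, d = -6.
So q(x) = -3x^3 + 5x^2 + 2x - 6.
Check: q(-2) = 34. ✓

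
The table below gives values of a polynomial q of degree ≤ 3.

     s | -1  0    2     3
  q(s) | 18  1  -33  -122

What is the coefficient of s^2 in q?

6

Write q(s) = as^3 + bs^2 + cs + d. Substituting each data point gives a linear system:
  -a + b - c + d = 18
  d = 1
  8a + 4b + 2c + d = -33
  27a + 9b + 3c + d = -122
Solving the system yields a = -6, b = 6, c = -5, d = 1.
So q(s) = -6s^3 + 6s^2 - 5s + 1.
The coefficient of s^2 is 6.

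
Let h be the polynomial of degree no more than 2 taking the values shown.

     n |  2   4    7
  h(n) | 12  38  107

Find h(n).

Using the Lagrange interpolation formula with nodes 2, 4, 7:
  L_0(n) = (n - 4)(n - 7) / 10
  L_1(n) = (n - 2)(n - 7) / -6
  L_2(n) = (n - 2)(n - 4) / 15
Then h(n) = 12·L_0(n) + 38·L_1(n) + 107·L_2(n).
Expanding and collecting terms gives h(n) = 2n² + n + 2.
Check: h(4) = 38. ✓

h(n) = 2n^2 + n + 2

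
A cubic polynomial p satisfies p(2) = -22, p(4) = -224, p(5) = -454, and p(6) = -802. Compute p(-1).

-4

Write p(x) = ax^3 + bx^2 + cx + d. Substituting each data point gives a linear system:
  8a + 4b + 2c + d = -22
  64a + 16b + 4c + d = -224
  125a + 25b + 5c + d = -454
  216a + 36b + 6c + d = -802
Solving the system yields a = -4, b = 1, c = 5, d = -4.
So p(x) = -4x^3 + x^2 + 5x - 4.
Then p(-1) = -4.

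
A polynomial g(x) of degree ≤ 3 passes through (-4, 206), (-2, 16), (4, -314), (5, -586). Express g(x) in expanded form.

g(x) = -4x^3 - 3x^2 - x - 6

Write g(x) = ax^3 + bx^2 + cx + d. Substituting each data point gives a linear system:
  -64a + 16b - 4c + d = 206
  -8a + 4b - 2c + d = 16
  64a + 16b + 4c + d = -314
  125a + 25b + 5c + d = -586
Solving the system yields a = -4, b = -3, c = -1, d = -6.
So g(x) = -4x^3 - 3x^2 - x - 6.
Check: g(5) = -586. ✓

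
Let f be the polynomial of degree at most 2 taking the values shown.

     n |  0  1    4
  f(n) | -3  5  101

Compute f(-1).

Write f(n) = an^2 + bn + c. Substituting each data point gives a linear system:
  c = -3
  a + b + c = 5
  16a + 4b + c = 101
Solving the system yields a = 6, b = 2, c = -3.
So f(n) = 6n² + 2n - 3.
Then f(-1) = 1.

1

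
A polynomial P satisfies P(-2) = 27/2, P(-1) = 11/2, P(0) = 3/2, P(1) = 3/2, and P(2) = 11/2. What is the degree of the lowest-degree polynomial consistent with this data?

Forward differences of the values at u = -2, -1, 0, 1, 2:
  P  : 27/2  11/2  3/2  3/2  11/2
  Δ  : -8  -4  0  4
  Δ^2: 4  4  4
  Δ^3: 0  0
  Δ^4: 0
The second differences are constant (4) and nonzero, while all higher differences vanish, so the minimal degree is 2.

2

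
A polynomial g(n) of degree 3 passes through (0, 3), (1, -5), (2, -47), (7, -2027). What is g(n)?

Using the Lagrange interpolation formula with nodes 0, 1, 2, 7:
  L_0(n) = (n - 1)(n - 2)(n - 7) / -14
  L_1(n) = n(n - 2)(n - 7) / 6
  L_2(n) = n(n - 1)(n - 7) / -10
  L_3(n) = n(n - 1)(n - 2) / 210
Then g(n) = 3·L_0(n) - 5·L_1(n) - 47·L_2(n) - 2027·L_3(n).
Expanding and collecting terms gives g(n) = -6n^3 + n^2 - 3n + 3.
Check: g(2) = -47. ✓

g(n) = -6n^3 + n^2 - 3n + 3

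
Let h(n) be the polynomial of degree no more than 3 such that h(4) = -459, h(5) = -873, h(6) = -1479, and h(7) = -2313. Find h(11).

-8649

Write h(n) = an^3 + bn^2 + cn + d. Substituting each data point gives a linear system:
  64a + 16b + 4c + d = -459
  125a + 25b + 5c + d = -873
  216a + 36b + 6c + d = -1479
  343a + 49b + 7c + d = -2313
Solving the system yields a = -6, b = -6, c = 6, d = -3.
So h(n) = -6n^3 - 6n^2 + 6n - 3.
Then h(11) = -8649.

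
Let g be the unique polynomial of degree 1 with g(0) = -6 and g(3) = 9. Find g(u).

g(u) = 5u - 6

Using the Lagrange interpolation formula with nodes 0, 3:
  L_0(u) = (u - 3) / -3
  L_1(u) = u / 3
Then g(u) = -6·L_0(u) + 9·L_1(u).
Expanding and collecting terms gives g(u) = 5u - 6.
Check: g(0) = -6. ✓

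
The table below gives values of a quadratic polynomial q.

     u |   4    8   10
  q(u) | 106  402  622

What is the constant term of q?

Write q(u) = au^2 + bu + c. Substituting each data point gives a linear system:
  16a + 4b + c = 106
  64a + 8b + c = 402
  100a + 10b + c = 622
Solving the system yields a = 6, b = 2, c = 2.
So q(u) = 6u^2 + 2u + 2.
The constant term is 2.

2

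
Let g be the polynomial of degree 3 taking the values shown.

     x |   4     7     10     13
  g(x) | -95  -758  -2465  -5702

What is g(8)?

Using the Lagrange interpolation formula with nodes 4, 7, 10, 13:
  L_0(x) = (x - 7)(x - 10)(x - 13) / -162
  L_1(x) = (x - 4)(x - 10)(x - 13) / 54
  L_2(x) = (x - 4)(x - 7)(x - 13) / -54
  L_3(x) = (x - 4)(x - 7)(x - 10) / 162
Then g(x) = -95·L_0(x) - 758·L_1(x) - 2465·L_2(x) - 5702·L_3(x).
Expanding and collecting terms gives g(x) = -3x^3 + 5x^2 + 3x + 5.
Evaluating at x = 8: g(8) = -1187.

-1187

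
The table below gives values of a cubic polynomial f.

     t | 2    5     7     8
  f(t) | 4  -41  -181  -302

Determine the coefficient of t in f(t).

Write f(t) = at^3 + bt^2 + ct + d. Substituting each data point gives a linear system:
  8a + 4b + 2c + d = 4
  125a + 25b + 5c + d = -41
  343a + 49b + 7c + d = -181
  512a + 64b + 8c + d = -302
Solving the system yields a = -1, b = 3, c = 3, d = -6.
So f(t) = -t^3 + 3t^2 + 3t - 6.
The coefficient of t is 3.

3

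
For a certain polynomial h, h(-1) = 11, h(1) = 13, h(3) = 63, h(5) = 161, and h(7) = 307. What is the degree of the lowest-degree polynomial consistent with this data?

Forward differences of the values at x = -1, 1, 3, 5, 7:
  h  : 11  13  63  161  307
  Δ  : 2  50  98  146
  Δ^2: 48  48  48
  Δ^3: 0  0
  Δ^4: 0
The second differences are constant (48) and nonzero, while all higher differences vanish, so the minimal degree is 2.

2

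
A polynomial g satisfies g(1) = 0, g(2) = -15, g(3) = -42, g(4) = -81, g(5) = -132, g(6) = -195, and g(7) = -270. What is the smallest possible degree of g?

2

Forward differences of the values at n = 1, 2, 3, 4, 5, 6, 7:
  g  : 0  -15  -42  -81  -132  -195  -270
  Δ  : -15  -27  -39  -51  -63  -75
  Δ^2: -12  -12  -12  -12  -12
  Δ^3: 0  0  0  0
  Δ^4: 0  0  0
  Δ^5: 0  0
  Δ^6: 0
The second differences are constant (-12) and nonzero, while all higher differences vanish, so the minimal degree is 2.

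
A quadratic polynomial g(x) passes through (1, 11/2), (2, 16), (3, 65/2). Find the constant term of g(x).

1

Write g(x) = ax^2 + bx + c. Substituting each data point gives a linear system:
  a + b + c = 11/2
  4a + 2b + c = 16
  9a + 3b + c = 65/2
Solving the system yields a = 3, b = 3/2, c = 1.
So g(x) = 3x^2 + (3/2)x + 1.
The constant term is 1.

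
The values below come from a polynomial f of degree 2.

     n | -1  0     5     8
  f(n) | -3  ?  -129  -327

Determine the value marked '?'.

1

The 3 known points determine the degree-2 polynomial uniquely.
Write f(n) = an^2 + bn + c. Substituting each data point gives a linear system:
  a - b + c = -3
  25a + 5b + c = -129
  64a + 8b + c = -327
Solving the system yields a = -5, b = -1, c = 1.
So f(n) = -5n² - n + 1.
Then f(0) = 1.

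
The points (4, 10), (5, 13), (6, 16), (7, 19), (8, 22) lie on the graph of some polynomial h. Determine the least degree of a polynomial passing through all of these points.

1

Forward differences of the values at t = 4, 5, 6, 7, 8:
  h  : 10  13  16  19  22
  Δ  : 3  3  3  3
  Δ^2: 0  0  0
  Δ^3: 0  0
  Δ^4: 0
The first differences are constant (3) and nonzero, while all higher differences vanish, so the minimal degree is 1.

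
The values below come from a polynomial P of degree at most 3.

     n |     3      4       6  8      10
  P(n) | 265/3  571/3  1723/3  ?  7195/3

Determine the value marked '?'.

The 4 known points determine the degree-3 polynomial uniquely.
Write P(n) = an^3 + bn^2 + cn + d. Substituting each data point gives a linear system:
  27a + 9b + 3c + d = 265/3
  64a + 16b + 4c + d = 571/3
  216a + 36b + 6c + d = 1723/3
  1000a + 100b + 10c + d = 7195/3
Solving the system yields a = 2, b = 4, c = 0, d = -5/3.
So P(n) = 2n^3 + 4n^2 - 5/3.
Then P(8) = 3835/3.

3835/3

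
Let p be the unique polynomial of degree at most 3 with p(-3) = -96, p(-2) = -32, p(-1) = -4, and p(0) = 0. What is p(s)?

Using the Lagrange interpolation formula with nodes -3, -2, -1, 0:
  L_0(s) = (s + 2)(s + 1)s / -6
  L_1(s) = (s + 3)(s + 1)s / 2
  L_2(s) = (s + 3)(s + 2)s / -2
  L_3(s) = (s + 3)(s + 2)(s + 1) / 6
Then p(s) = -96·L_0(s) - 32·L_1(s) - 4·L_2(s) + 0·L_3(s).
Expanding and collecting terms gives p(s) = 2s³ - 6s² - 4s.
Check: p(-1) = -4. ✓

p(s) = 2s^3 - 6s^2 - 4s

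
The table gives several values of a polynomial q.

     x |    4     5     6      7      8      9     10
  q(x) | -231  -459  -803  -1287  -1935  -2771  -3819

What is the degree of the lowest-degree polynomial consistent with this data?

Forward differences of the values at x = 4, 5, 6, 7, 8, 9, 10:
  q  : -231  -459  -803  -1287  -1935  -2771  -3819
  Δ  : -228  -344  -484  -648  -836  -1048
  Δ^2: -116  -140  -164  -188  -212
  Δ^3: -24  -24  -24  -24
  Δ^4: 0  0  0
  Δ^5: 0  0
  Δ^6: 0
The third differences are constant (-24) and nonzero, while all higher differences vanish, so the minimal degree is 3.

3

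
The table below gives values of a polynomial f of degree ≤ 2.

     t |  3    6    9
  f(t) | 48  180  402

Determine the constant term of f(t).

6

Write f(t) = at^2 + bt + c. Substituting each data point gives a linear system:
  9a + 3b + c = 48
  36a + 6b + c = 180
  81a + 9b + c = 402
Solving the system yields a = 5, b = -1, c = 6.
So f(t) = 5t² - t + 6.
The constant term is 6.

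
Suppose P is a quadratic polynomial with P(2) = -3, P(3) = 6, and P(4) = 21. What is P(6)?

Forward differences of the values at n = 2, 3, 4:
  P  : -3  6  21
  Δ  : 9  15
  Δ^2: 6
The second differences are constant, confirming degree 2.
Interpolating (Newton forward form) and evaluating at n = 6 gives P(6) = 69.

69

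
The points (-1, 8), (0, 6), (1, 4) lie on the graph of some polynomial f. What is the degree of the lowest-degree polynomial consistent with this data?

1

Forward differences of the values at n = -1, 0, 1:
  f  : 8  6  4
  Δ  : -2  -2
  Δ^2: 0
The first differences are constant (-2) and nonzero, while all higher differences vanish, so the minimal degree is 1.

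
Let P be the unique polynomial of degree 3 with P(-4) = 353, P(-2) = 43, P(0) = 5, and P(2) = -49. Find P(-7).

1958

Write P(x) = ax^3 + bx^2 + cx + d. Substituting each data point gives a linear system:
  -64a + 16b - 4c + d = 353
  -8a + 4b - 2c + d = 43
  d = 5
  8a + 4b + 2c + d = -49
Solving the system yields a = -6, b = -2, c = 1, d = 5.
So P(x) = -6x^3 - 2x^2 + x + 5.
Then P(-7) = 1958.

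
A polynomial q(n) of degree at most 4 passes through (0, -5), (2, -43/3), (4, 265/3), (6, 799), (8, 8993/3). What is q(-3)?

Forward differences of the values at n = 0, 2, 4, 6, 8:
  q  : -5  -43/3  265/3  799  8993/3
  Δ  : -28/3  308/3  2132/3  6596/3
  Δ^2: 112  608  1488
  Δ^3: 496  880
  Δ^4: 384
The fourth differences are constant, confirming degree 4.
Interpolating (Newton forward form) and evaluating at n = -3 gives q(-3) = 79.

79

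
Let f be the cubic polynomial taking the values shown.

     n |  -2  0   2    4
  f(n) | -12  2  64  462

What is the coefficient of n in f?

-5

Write f(n) = an^3 + bn^2 + cn + d. Substituting each data point gives a linear system:
  -8a + 4b - 2c + d = -12
  d = 2
  8a + 4b + 2c + d = 64
  64a + 16b + 4c + d = 462
Solving the system yields a = 6, b = 6, c = -5, d = 2.
So f(n) = 6n^3 + 6n^2 - 5n + 2.
The coefficient of n is -5.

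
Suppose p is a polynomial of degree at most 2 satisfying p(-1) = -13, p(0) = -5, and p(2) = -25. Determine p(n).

Write p(n) = an^2 + bn + c. Substituting each data point gives a linear system:
  a - b + c = -13
  c = -5
  4a + 2b + c = -25
Solving the system yields a = -6, b = 2, c = -5.
So p(n) = -6n^2 + 2n - 5.
Check: p(-1) = -13. ✓

p(n) = -6n^2 + 2n - 5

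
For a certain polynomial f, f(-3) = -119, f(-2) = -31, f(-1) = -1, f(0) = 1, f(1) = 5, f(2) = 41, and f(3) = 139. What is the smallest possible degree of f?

Forward differences of the values at t = -3, -2, -1, 0, 1, 2, 3:
  f  : -119  -31  -1  1  5  41  139
  Δ  : 88  30  2  4  36  98
  Δ^2: -58  -28  2  32  62
  Δ^3: 30  30  30  30
  Δ^4: 0  0  0
  Δ^5: 0  0
  Δ^6: 0
The third differences are constant (30) and nonzero, while all higher differences vanish, so the minimal degree is 3.

3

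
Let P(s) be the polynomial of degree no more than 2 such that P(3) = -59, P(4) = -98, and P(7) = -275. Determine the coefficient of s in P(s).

-4

Write P(s) = as^2 + bs + c. Substituting each data point gives a linear system:
  9a + 3b + c = -59
  16a + 4b + c = -98
  49a + 7b + c = -275
Solving the system yields a = -5, b = -4, c = -2.
So P(s) = -5s^2 - 4s - 2.
The coefficient of s is -4.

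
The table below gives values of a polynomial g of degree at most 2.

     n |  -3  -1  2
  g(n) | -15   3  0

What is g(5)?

Write g(n) = an^2 + bn + c. Substituting each data point gives a linear system:
  9a - 3b + c = -15
  a - b + c = 3
  4a + 2b + c = 0
Solving the system yields a = -2, b = 1, c = 6.
So g(n) = -2n^2 + n + 6.
Then g(5) = -39.

-39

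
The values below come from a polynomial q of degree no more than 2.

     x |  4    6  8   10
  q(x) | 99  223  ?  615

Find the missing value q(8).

On equispaced nodes a degree-2 polynomial has vanishing third forward difference, so
  - q(4) + 3·q(6) - 3·q(8) + q(10) = 0.
Substituting the known values and solving for q(8):
  -3·q(8) = -1185
  q(8) = 395.

395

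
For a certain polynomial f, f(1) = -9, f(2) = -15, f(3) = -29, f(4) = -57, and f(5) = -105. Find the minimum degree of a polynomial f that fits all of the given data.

3

Forward differences of the values at x = 1, 2, 3, 4, 5:
  f  : -9  -15  -29  -57  -105
  Δ  : -6  -14  -28  -48
  Δ^2: -8  -14  -20
  Δ^3: -6  -6
  Δ^4: 0
The third differences are constant (-6) and nonzero, while all higher differences vanish, so the minimal degree is 3.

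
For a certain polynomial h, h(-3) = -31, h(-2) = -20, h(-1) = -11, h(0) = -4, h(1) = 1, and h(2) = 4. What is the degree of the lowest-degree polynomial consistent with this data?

Forward differences of the values at n = -3, -2, -1, 0, 1, 2:
  h  : -31  -20  -11  -4  1  4
  Δ  : 11  9  7  5  3
  Δ^2: -2  -2  -2  -2
  Δ^3: 0  0  0
  Δ^4: 0  0
  Δ^5: 0
The second differences are constant (-2) and nonzero, while all higher differences vanish, so the minimal degree is 2.

2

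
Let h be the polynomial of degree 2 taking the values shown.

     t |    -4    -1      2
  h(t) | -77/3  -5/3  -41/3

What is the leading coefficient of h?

Write h(t) = at^2 + bt + c. Substituting each data point gives a linear system:
  16a - 4b + c = -77/3
  a - b + c = -5/3
  4a + 2b + c = -41/3
Solving the system yields a = -2, b = -2, c = -5/3.
So h(t) = -2t^2 - 2t - 5/3.
The leading coefficient is -2.

-2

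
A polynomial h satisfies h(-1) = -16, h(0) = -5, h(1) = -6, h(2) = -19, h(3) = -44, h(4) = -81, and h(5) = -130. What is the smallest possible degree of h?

2

Forward differences of the values at x = -1, 0, 1, 2, 3, 4, 5:
  h  : -16  -5  -6  -19  -44  -81  -130
  Δ  : 11  -1  -13  -25  -37  -49
  Δ^2: -12  -12  -12  -12  -12
  Δ^3: 0  0  0  0
  Δ^4: 0  0  0
  Δ^5: 0  0
  Δ^6: 0
The second differences are constant (-12) and nonzero, while all higher differences vanish, so the minimal degree is 2.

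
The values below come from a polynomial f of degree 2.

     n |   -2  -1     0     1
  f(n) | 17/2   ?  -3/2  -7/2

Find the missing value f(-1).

On equispaced nodes a degree-2 polynomial has vanishing third forward difference, so
  - f(-2) + 3·f(-1) - 3·f(0) + f(1) = 0.
Substituting the known values and solving for f(-1):
  3·f(-1) = 15/2
  f(-1) = 5/2.

5/2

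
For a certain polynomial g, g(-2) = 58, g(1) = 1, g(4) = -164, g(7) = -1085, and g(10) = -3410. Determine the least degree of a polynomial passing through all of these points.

3

Forward differences of the values at u = -2, 1, 4, 7, 10:
  g  : 58  1  -164  -1085  -3410
  Δ  : -57  -165  -921  -2325
  Δ^2: -108  -756  -1404
  Δ^3: -648  -648
  Δ^4: 0
The third differences are constant (-648) and nonzero, while all higher differences vanish, so the minimal degree is 3.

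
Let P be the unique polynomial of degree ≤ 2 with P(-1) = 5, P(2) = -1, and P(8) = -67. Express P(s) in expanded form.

Using the Lagrange interpolation formula with nodes -1, 2, 8:
  L_0(s) = (s - 2)(s - 8) / 27
  L_1(s) = (s + 1)(s - 8) / -18
  L_2(s) = (s + 1)(s - 2) / 54
Then P(s) = 5·L_0(s) - 1·L_1(s) - 67·L_2(s).
Expanding and collecting terms gives P(s) = -s^2 - s + 5.
Check: P(8) = -67. ✓

P(s) = -s^2 - s + 5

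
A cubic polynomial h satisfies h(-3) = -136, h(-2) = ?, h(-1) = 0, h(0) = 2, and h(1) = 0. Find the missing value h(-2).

On equispaced nodes a degree-3 polynomial has vanishing fourth forward difference, so
  h(-3) - 4·h(-2) + 6·h(-1) - 4·h(0) + h(1) = 0.
Substituting the known values and solving for h(-2):
  -4·h(-2) = 144
  h(-2) = -36.

-36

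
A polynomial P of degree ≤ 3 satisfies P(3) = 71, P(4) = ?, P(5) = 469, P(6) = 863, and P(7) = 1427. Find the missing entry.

The 4 known points determine the degree-3 polynomial uniquely.
Write P(u) = au^3 + bu^2 + cu + d. Substituting each data point gives a linear system:
  27a + 9b + 3c + d = 71
  125a + 25b + 5c + d = 469
  216a + 36b + 6c + d = 863
  343a + 49b + 7c + d = 1427
Solving the system yields a = 5, b = -5, c = -6, d = -1.
So P(u) = 5u^3 - 5u^2 - 6u - 1.
Then P(4) = 215.

215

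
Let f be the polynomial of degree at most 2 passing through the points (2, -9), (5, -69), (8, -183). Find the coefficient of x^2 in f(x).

Write f(x) = ax^2 + bx + c. Substituting each data point gives a linear system:
  4a + 2b + c = -9
  25a + 5b + c = -69
  64a + 8b + c = -183
Solving the system yields a = -3, b = 1, c = 1.
So f(x) = -3x² + x + 1.
The leading coefficient is -3.

-3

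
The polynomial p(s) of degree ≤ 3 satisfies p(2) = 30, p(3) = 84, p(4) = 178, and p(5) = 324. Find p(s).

Using the Lagrange interpolation formula with nodes 2, 3, 4, 5:
  L_0(s) = (s - 3)(s - 4)(s - 5) / -6
  L_1(s) = (s - 2)(s - 4)(s - 5) / 2
  L_2(s) = (s - 2)(s - 3)(s - 5) / -2
  L_3(s) = (s - 2)(s - 3)(s - 4) / 6
Then p(s) = 30·L_0(s) + 84·L_1(s) + 178·L_2(s) + 324·L_3(s).
Expanding and collecting terms gives p(s) = 2s^3 + 2s^2 + 6s - 6.
Check: p(3) = 84. ✓

p(s) = 2s^3 + 2s^2 + 6s - 6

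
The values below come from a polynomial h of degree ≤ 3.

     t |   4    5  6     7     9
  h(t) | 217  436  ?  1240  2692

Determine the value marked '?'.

The 4 known points determine the degree-3 polynomial uniquely.
Write h(t) = at^3 + bt^2 + ct + d. Substituting each data point gives a linear system:
  64a + 16b + 4c + d = 217
  125a + 25b + 5c + d = 436
  343a + 49b + 7c + d = 1240
  729a + 81b + 9c + d = 2692
Solving the system yields a = 4, b = -3, c = 2, d = 1.
So h(t) = 4t^3 - 3t^2 + 2t + 1.
Then h(6) = 769.

769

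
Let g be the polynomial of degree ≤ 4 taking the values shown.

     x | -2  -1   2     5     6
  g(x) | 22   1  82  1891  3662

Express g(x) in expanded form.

Write g(x) = ax^4 + bx^3 + cx^2 + dx + e. Substituting each data point gives a linear system:
  16a - 8b + 4c - 2d + e = 22
  a - b + c - d + e = 1
  16a + 8b + 4c + 2d + e = 82
  625a + 125b + 25c + 5d + e = 1891
  1296a + 216b + 36c + 6d + e = 3662
Solving the system yields a = 2, b = 4, c = 6, d = -1, e = -4.
So g(x) = 2x⁴ + 4x³ + 6x² - x - 4.
Check: g(2) = 82. ✓

g(x) = 2x^4 + 4x^3 + 6x^2 - x - 4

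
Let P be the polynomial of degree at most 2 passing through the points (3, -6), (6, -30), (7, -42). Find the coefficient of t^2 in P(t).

Write P(t) = at^2 + bt + c. Substituting each data point gives a linear system:
  9a + 3b + c = -6
  36a + 6b + c = -30
  49a + 7b + c = -42
Solving the system yields a = -1, b = 1, c = 0.
So P(t) = -t² + t.
The leading coefficient is -1.

-1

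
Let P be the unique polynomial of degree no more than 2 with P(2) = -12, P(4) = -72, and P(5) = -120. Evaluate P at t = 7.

-252

Using the Lagrange interpolation formula with nodes 2, 4, 5:
  L_0(t) = (t - 4)(t - 5) / 6
  L_1(t) = (t - 2)(t - 5) / -2
  L_2(t) = (t - 2)(t - 4) / 3
Then P(t) = -12·L_0(t) - 72·L_1(t) - 120·L_2(t).
Expanding and collecting terms gives P(t) = -6t² + 6t.
Evaluating at t = 7: P(7) = -252.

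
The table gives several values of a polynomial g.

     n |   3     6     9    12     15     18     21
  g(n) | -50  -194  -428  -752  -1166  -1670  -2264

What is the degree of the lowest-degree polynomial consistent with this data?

Forward differences of the values at n = 3, 6, 9, 12, 15, 18, 21:
  g  : -50  -194  -428  -752  -1166  -1670  -2264
  Δ  : -144  -234  -324  -414  -504  -594
  Δ^2: -90  -90  -90  -90  -90
  Δ^3: 0  0  0  0
  Δ^4: 0  0  0
  Δ^5: 0  0
  Δ^6: 0
The second differences are constant (-90) and nonzero, while all higher differences vanish, so the minimal degree is 2.

2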